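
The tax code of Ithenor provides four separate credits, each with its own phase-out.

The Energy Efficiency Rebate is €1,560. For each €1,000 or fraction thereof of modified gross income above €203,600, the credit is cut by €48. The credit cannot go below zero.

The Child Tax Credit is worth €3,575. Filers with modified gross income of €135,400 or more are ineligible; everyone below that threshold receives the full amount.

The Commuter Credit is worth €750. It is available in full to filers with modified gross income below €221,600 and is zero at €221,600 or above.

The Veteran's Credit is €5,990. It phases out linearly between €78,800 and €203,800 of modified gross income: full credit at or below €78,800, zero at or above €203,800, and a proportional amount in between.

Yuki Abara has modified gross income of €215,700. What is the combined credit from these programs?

Energy Efficiency Rebate: income exceeds €203,600 by €12,100, which is 13 full-or-partial €1,000 increments; reduction = 13 × €48 = €624, leaving €936.
Child Tax Credit: €215,700 meets or exceeds the €135,400 cutoff, so the credit is €0.
Commuter Credit: €215,700 is below the €221,600 cutoff, so the full €750 applies.
Veteran's Credit: €215,700 is at or above €203,800, so the credit is €0.
Total: €936 + €0 + €750 + €0 = €1,686.

€1,686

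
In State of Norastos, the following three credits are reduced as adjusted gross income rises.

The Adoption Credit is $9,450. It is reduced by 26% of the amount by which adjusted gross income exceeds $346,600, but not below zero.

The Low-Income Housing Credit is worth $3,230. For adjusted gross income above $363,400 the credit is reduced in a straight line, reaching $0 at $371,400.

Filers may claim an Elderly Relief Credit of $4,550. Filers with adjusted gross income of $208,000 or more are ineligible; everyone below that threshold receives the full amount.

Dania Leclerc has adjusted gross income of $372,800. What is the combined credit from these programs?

$2,638

Adoption Credit: 26% of the $26,200 excess over $346,600 is $6,812; credit = $9,450 − $6,812 = $2,638.
Low-Income Housing Credit: $372,800 is at or above $371,400, so the credit is $0.
Elderly Relief Credit: $372,800 meets or exceeds the $208,000 cutoff, so the credit is $0.
Total: $2,638 + $0 + $0 = $2,638.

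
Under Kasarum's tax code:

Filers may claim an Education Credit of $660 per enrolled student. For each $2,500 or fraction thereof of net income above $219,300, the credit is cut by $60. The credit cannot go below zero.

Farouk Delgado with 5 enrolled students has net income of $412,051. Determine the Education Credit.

Education Credit: base = 5 × $660 = $3,300. income exceeds $219,300 by $192,751 → 78 increments × $60 = $4,680 ≥ base, so the credit is $0.

$0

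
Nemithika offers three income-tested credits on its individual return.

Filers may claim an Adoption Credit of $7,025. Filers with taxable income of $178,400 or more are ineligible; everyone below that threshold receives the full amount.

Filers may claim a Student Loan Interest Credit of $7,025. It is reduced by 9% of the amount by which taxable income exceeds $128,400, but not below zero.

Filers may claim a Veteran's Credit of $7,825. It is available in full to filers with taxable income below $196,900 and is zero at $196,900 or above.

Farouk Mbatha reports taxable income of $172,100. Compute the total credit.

$17,942

Adoption Credit: $172,100 is below the $178,400 cutoff, so the full $7,025 applies.
Student Loan Interest Credit: 9% of the $43,700 excess over $128,400 is $3,933; credit = $7,025 − $3,933 = $3,092.
Veteran's Credit: $172,100 is below the $196,900 cutoff, so the full $7,825 applies.
Total: $7,025 + $3,092 + $7,825 = $17,942.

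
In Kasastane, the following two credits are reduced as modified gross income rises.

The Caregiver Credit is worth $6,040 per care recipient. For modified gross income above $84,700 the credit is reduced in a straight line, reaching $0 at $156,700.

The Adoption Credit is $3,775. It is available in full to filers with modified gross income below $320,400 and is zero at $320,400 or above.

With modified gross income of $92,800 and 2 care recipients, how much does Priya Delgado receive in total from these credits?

$14,496

Caregiver Credit: base = 2 × $6,040 = $12,080. $92,800 is $8,100 into a $72,000 phase-out range, leaving 63,900/72,000 of the credit: $12,080 × 63,900/72,000 = $10,721.
Adoption Credit: $92,800 is below the $320,400 cutoff, so the full $3,775 applies.
Total: $10,721 + $3,775 = $14,496.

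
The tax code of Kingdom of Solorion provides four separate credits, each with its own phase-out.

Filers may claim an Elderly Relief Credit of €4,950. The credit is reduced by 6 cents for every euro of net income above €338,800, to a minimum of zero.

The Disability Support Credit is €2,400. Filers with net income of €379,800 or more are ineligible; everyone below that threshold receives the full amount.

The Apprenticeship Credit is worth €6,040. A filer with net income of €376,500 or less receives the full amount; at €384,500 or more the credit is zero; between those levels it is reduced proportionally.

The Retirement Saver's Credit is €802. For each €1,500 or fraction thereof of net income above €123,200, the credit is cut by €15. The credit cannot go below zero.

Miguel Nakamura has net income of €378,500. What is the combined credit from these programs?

€9,498

Elderly Relief Credit: 6% of the €39,700 excess over €338,800 is €2,382; credit = €4,950 − €2,382 = €2,568.
Disability Support Credit: €378,500 is below the €379,800 cutoff, so the full €2,400 applies.
Apprenticeship Credit: €378,500 is €2,000 into a €8,000 phase-out range, leaving 6,000/8,000 of the credit: €6,040 × 6,000/8,000 = €4,530.
Retirement Saver's Credit: income exceeds €123,200 by €255,300 → 171 increments × €15 = €2,565 ≥ base, so the credit is €0.
Total: €2,568 + €2,400 + €4,530 + €0 = €9,498.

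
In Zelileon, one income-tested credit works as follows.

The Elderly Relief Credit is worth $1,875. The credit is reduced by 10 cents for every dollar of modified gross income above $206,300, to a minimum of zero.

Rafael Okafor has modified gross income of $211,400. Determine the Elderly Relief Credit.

$1,365

Elderly Relief Credit: 10% of the $5,100 excess over $206,300 is $510; credit = $1,875 − $510 = $1,365.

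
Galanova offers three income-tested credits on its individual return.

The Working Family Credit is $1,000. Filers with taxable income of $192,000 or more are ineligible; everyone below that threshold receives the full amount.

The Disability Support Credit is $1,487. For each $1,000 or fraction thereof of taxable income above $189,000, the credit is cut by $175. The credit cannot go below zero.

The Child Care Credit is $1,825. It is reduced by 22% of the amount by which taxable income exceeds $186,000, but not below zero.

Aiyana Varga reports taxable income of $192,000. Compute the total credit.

$1,467

Working Family Credit: $192,000 meets or exceeds the $192,000 cutoff, so the credit is $0.
Disability Support Credit: income exceeds $189,000 by $3,000, which is 3 full-or-partial $1,000 increments; reduction = 3 × $175 = $525, leaving $962.
Child Care Credit: 22% of the $6,000 excess over $186,000 is $1,320; credit = $1,825 − $1,320 = $505.
Total: $0 + $962 + $505 = $1,467.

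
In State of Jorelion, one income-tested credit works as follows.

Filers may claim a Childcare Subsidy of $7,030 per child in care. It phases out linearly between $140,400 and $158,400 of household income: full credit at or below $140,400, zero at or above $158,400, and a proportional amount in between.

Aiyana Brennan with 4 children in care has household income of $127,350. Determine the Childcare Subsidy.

$28,120

Childcare Subsidy: base = 4 × $7,030 = $28,120. $127,350 is at or below the $140,400 threshold, so the full $28,120 applies.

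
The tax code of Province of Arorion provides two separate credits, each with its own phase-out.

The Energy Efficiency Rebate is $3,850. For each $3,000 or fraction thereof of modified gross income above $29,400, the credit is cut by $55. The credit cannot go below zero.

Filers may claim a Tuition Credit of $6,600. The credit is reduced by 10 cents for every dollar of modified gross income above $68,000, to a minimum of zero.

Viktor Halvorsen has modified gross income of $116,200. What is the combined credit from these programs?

$4,035

Energy Efficiency Rebate: income exceeds $29,400 by $86,800, which is 29 full-or-partial $3,000 increments; reduction = 29 × $55 = $1,595, leaving $2,255.
Tuition Credit: 10% of the $48,200 excess over $68,000 is $4,820; credit = $6,600 − $4,820 = $1,780.
Total: $2,255 + $1,780 = $4,035.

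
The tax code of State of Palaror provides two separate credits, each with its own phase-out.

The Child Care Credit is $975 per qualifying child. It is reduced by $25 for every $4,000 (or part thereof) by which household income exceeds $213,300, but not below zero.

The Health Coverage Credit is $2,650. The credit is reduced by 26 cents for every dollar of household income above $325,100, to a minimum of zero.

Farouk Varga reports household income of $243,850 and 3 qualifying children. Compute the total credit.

Child Care Credit: base = 3 × $975 = $2,925. income exceeds $213,300 by $30,550, which is 8 full-or-partial $4,000 increments; reduction = 8 × $25 = $200, leaving $2,725.
Health Coverage Credit: $243,850 is at or below the $325,100 threshold, so the full $2,650 applies.
Total: $2,725 + $2,650 = $5,375.

$5,375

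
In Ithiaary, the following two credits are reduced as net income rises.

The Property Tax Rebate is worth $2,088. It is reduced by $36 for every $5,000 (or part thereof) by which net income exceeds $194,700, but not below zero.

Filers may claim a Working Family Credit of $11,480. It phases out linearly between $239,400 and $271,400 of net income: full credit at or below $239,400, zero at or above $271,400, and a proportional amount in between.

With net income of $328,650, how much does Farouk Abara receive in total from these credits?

Property Tax Rebate: income exceeds $194,700 by $133,950, which is 27 full-or-partial $5,000 increments; reduction = 27 × $36 = $972, leaving $1,116.
Working Family Credit: $328,650 is at or above $271,400, so the credit is $0.
Total: $1,116 + $0 = $1,116.

$1,116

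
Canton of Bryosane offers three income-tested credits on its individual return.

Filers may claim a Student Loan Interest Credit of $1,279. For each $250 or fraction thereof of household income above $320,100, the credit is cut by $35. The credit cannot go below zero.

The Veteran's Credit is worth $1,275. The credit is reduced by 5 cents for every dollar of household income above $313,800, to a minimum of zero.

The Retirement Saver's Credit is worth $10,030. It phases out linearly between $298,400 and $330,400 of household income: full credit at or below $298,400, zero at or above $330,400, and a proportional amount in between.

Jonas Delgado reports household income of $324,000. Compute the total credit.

Student Loan Interest Credit: income exceeds $320,100 by $3,900, which is 16 full-or-partial $250 increments; reduction = 16 × $35 = $560, leaving $719.
Veteran's Credit: 5% of the $10,200 excess over $313,800 is $510; credit = $1,275 − $510 = $765.
Retirement Saver's Credit: $324,000 is $25,600 into a $32,000 phase-out range, leaving 6,400/32,000 of the credit: $10,030 × 6,400/32,000 = $2,006.
Total: $719 + $765 + $2,006 = $3,490.

$3,490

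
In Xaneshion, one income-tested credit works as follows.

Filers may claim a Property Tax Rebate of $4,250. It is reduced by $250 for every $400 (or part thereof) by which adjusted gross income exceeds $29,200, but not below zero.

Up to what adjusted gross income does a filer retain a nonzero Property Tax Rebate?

After 16 increments the reduction is 16 × $250 = $4,000, leaving $250; one more increment wipes it out. Increment 16 ends at excess 16 × $400 = $6,400, so the highest qualifying income is $29,200 + $6,400 = $35,600.

$35,600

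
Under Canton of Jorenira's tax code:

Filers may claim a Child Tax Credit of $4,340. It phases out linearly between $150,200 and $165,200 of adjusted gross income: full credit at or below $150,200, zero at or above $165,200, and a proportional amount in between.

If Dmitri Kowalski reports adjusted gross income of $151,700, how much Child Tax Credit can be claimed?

$3,906

Child Tax Credit: $151,700 is $1,500 into a $15,000 phase-out range, leaving 13,500/15,000 of the credit: $4,340 × 13,500/15,000 = $3,906.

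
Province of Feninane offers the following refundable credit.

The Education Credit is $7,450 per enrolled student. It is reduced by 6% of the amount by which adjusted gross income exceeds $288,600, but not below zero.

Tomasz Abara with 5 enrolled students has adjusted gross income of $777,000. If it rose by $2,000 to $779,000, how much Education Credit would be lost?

At $777,000 — base = 5 × $7,450 = $37,250. 6% of the $488,400 excess over $288,600 is $29,304; credit = $37,250 − $29,304 = $7,946.
At $779,000 — base = 5 × $7,450 = $37,250. 6% of the $490,400 excess over $288,600 is $29,424; credit = $37,250 − $29,424 = $7,826.
Lost: $7,946 − $7,826 = $120.

$120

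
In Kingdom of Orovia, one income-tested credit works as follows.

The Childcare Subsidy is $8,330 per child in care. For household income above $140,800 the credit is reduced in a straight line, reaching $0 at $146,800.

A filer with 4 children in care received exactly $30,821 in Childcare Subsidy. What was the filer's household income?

$141,250

Full credit = 4 × $8,330 = $33,320.
$30,821 is 30,821/33,320 of the full $33,320, so 2,499/33,320 of the $6,000 range has been used: income = $140,800 + $6,000 × 2,499/33,320 = $141,250.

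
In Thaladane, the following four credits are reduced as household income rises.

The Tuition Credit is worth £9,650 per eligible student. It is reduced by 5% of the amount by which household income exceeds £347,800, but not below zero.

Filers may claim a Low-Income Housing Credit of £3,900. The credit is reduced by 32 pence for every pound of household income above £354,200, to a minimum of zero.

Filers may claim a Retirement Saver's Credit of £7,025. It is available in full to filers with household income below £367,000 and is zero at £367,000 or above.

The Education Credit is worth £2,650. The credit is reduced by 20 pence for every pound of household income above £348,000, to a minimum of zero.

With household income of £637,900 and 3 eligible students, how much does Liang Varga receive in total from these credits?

Tuition Credit: base = 3 × £9,650 = £28,950. 5% of the £290,100 excess over £347,800 is £14,505; credit = £28,950 − £14,505 = £14,445.
Low-Income Housing Credit: 32% of the £283,700 excess over £354,200 is £90,784 ≥ base, so the credit is £0.
Retirement Saver's Credit: £637,900 meets or exceeds the £367,000 cutoff, so the credit is £0.
Education Credit: 20% of the £289,900 excess over £348,000 is £57,980 ≥ base, so the credit is £0.
Total: £14,445 + £0 + £0 + £0 = £14,445.

£14,445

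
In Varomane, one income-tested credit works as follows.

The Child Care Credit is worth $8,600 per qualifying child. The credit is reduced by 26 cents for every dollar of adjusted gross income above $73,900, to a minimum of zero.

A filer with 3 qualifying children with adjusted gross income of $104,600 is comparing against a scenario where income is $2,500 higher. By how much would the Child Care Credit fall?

$650

At $104,600 — base = 3 × $8,600 = $25,800. 26% of the $30,700 excess over $73,900 is $7,982; credit = $25,800 − $7,982 = $17,818.
At $107,100 — base = 3 × $8,600 = $25,800. 26% of the $33,200 excess over $73,900 is $8,632; credit = $25,800 − $8,632 = $17,168.
Lost: $17,818 − $17,168 = $650.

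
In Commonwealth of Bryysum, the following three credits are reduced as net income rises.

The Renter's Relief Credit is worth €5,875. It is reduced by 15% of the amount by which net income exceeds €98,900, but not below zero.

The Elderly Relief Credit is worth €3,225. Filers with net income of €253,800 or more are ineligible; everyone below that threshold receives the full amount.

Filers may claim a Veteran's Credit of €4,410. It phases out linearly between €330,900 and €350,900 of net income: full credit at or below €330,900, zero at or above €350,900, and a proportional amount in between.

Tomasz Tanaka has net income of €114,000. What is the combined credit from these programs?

€11,245

Renter's Relief Credit: 15% of the €15,100 excess over €98,900 is €2,265; credit = €5,875 − €2,265 = €3,610.
Elderly Relief Credit: €114,000 is below the €253,800 cutoff, so the full €3,225 applies.
Veteran's Credit: €114,000 is at or below the €330,900 threshold, so the full €4,410 applies.
Total: €3,610 + €3,225 + €4,410 = €11,245.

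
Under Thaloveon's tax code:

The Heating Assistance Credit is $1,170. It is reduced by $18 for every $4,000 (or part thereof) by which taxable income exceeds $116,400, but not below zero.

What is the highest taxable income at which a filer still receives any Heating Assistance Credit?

After 64 increments the reduction is 64 × $18 = $1,152, leaving $18; one more increment wipes it out. Increment 64 ends at excess 64 × $4,000 = $256,000, so the highest qualifying income is $116,400 + $256,000 = $372,400.

$372,400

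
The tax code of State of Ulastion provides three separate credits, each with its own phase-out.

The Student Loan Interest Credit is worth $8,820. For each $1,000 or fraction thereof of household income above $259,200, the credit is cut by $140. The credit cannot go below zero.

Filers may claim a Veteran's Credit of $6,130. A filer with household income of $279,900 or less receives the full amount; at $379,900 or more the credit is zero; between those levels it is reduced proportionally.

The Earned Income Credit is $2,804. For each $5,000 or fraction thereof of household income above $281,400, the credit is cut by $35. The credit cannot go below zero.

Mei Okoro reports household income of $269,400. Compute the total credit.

$16,214

Student Loan Interest Credit: income exceeds $259,200 by $10,200, which is 11 full-or-partial $1,000 increments; reduction = 11 × $140 = $1,540, leaving $7,280.
Veteran's Credit: $269,400 is at or below the $279,900 threshold, so the full $6,130 applies.
Earned Income Credit: $269,400 is at or below the $281,400 threshold, so the full $2,804 applies.
Total: $7,280 + $6,130 + $2,804 = $16,214.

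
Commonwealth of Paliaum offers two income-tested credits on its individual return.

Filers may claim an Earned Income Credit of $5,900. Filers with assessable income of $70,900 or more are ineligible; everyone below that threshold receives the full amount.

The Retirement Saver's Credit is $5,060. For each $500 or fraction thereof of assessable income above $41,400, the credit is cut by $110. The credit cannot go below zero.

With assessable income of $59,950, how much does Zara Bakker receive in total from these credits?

Earned Income Credit: $59,950 is below the $70,900 cutoff, so the full $5,900 applies.
Retirement Saver's Credit: income exceeds $41,400 by $18,550, which is 38 full-or-partial $500 increments; reduction = 38 × $110 = $4,180, leaving $880.
Total: $5,900 + $880 = $6,780.

$6,780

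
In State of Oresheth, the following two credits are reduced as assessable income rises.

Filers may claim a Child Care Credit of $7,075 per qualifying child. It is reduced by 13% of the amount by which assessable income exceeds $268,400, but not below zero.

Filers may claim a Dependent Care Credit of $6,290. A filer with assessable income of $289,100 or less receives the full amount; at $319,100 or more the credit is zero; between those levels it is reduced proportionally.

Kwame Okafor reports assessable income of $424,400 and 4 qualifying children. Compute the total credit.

Child Care Credit: base = 4 × $7,075 = $28,300. 13% of the $156,000 excess over $268,400 is $20,280; credit = $28,300 − $20,280 = $8,020.
Dependent Care Credit: $424,400 is at or above $319,100, so the credit is $0.
Total: $8,020 + $0 = $8,020.

$8,020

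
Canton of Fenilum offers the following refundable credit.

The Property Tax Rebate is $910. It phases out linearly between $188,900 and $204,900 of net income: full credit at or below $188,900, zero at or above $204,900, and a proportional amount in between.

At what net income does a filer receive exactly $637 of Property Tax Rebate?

$637 is 637/910 of the full $910, so 273/910 of the $16,000 range has been used: income = $188,900 + $16,000 × 273/910 = $193,700.

$193,700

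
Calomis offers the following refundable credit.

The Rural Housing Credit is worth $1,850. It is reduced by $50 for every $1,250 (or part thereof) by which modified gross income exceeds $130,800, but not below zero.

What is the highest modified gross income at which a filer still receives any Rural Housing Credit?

$175,800

After 36 increments the reduction is 36 × $50 = $1,800, leaving $50; one more increment wipes it out. Increment 36 ends at excess 36 × $1,250 = $45,000, so the highest qualifying income is $130,800 + $45,000 = $175,800.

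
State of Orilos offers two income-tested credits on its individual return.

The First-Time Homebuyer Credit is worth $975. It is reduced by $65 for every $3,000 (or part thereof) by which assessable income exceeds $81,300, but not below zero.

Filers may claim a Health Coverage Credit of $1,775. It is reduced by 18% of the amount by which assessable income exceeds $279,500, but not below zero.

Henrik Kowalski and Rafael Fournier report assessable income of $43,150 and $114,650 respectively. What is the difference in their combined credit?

$780

Henrik ($43,150): First-Time Homebuyer Credit: $43,150 is at or below the $81,300 threshold, so the full $975 applies. Health Coverage Credit: $43,150 is at or below the $279,500 threshold, so the full $1,775 applies. total $975 + $1,775 = $2,750
Rafael ($114,650): First-Time Homebuyer Credit: income exceeds $81,300 by $33,350, which is 12 full-or-partial $3,000 increments; reduction = 12 × $65 = $780, leaving $195. Health Coverage Credit: $114,650 is at or below the $279,500 threshold, so the full $1,775 applies. total $195 + $1,775 = $1,970
Difference: |$2,750 − $1,970| = $780.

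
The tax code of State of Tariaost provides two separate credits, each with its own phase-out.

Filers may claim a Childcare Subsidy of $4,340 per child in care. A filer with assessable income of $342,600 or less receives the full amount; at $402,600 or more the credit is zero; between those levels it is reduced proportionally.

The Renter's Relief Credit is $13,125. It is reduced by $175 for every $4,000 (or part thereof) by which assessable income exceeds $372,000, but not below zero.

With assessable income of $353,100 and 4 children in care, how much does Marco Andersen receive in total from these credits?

$27,447

Childcare Subsidy: base = 4 × $4,340 = $17,360. $353,100 is $10,500 into a $60,000 phase-out range, leaving 49,500/60,000 of the credit: $17,360 × 49,500/60,000 = $14,322.
Renter's Relief Credit: $353,100 is at or below the $372,000 threshold, so the full $13,125 applies.
Total: $14,322 + $13,125 = $27,447.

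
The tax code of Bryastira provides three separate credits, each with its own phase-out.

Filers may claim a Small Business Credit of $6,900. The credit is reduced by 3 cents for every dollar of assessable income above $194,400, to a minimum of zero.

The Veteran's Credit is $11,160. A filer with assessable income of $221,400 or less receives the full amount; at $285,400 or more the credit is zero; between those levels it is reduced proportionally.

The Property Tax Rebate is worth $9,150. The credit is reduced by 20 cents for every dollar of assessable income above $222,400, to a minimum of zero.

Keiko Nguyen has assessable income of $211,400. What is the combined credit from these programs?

Small Business Credit: 3% of the $17,000 excess over $194,400 is $510; credit = $6,900 − $510 = $6,390.
Veteran's Credit: $211,400 is at or below the $221,400 threshold, so the full $11,160 applies.
Property Tax Rebate: $211,400 is at or below the $222,400 threshold, so the full $9,150 applies.
Total: $6,390 + $11,160 + $9,150 = $26,700.

$26,700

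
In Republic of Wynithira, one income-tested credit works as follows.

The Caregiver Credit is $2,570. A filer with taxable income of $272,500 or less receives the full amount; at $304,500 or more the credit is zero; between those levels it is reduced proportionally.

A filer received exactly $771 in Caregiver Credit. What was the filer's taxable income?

$294,900

$771 is 771/2,570 of the full $2,570, so 1,799/2,570 of the $32,000 range has been used: income = $272,500 + $32,000 × 1,799/2,570 = $294,900.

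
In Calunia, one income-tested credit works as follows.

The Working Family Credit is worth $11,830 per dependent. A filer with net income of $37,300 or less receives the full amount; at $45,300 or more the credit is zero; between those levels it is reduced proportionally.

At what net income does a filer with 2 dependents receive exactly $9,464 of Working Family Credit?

Full credit = 2 × $11,830 = $23,660.
$9,464 is 9,464/23,660 of the full $23,660, so 14,196/23,660 of the $8,000 range has been used: income = $37,300 + $8,000 × 14,196/23,660 = $42,100.

$42,100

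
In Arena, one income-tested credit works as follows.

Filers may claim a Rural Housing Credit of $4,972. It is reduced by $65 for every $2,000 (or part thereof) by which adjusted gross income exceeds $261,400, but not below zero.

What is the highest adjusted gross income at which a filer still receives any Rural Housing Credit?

$413,400

After 76 increments the reduction is 76 × $65 = $4,940, leaving $32; one more increment wipes it out. Increment 76 ends at excess 76 × $2,000 = $152,000, so the highest qualifying income is $261,400 + $152,000 = $413,400.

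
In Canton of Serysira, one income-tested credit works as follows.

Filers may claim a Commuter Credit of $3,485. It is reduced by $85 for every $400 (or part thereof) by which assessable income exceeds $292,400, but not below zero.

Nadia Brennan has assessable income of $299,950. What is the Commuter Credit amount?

Commuter Credit: income exceeds $292,400 by $7,550, which is 19 full-or-partial $400 increments; reduction = 19 × $85 = $1,615, leaving $1,870.

$1,870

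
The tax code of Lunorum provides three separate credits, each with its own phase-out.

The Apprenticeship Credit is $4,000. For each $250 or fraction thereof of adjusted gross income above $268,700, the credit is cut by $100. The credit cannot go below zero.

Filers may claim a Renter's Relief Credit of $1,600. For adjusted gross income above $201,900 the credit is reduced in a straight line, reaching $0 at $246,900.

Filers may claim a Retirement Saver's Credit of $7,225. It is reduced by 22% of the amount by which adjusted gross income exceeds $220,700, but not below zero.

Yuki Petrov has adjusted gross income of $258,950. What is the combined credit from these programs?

$4,000

Apprenticeship Credit: $258,950 is at or below the $268,700 threshold, so the full $4,000 applies.
Renter's Relief Credit: $258,950 is at or above $246,900, so the credit is $0.
Retirement Saver's Credit: 22% of the $38,250 excess over $220,700 is $8,415 ≥ base, so the credit is $0.
Total: $4,000 + $0 + $0 = $4,000.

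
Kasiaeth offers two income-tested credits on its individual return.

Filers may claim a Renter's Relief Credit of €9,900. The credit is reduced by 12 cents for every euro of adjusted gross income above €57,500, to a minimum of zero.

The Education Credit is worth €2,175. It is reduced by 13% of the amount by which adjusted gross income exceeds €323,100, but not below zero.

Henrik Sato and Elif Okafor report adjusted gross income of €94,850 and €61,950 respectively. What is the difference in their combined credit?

€3,948

Henrik (€94,850): Renter's Relief Credit: 12% of the €37,350 excess over €57,500 is €4,482; credit = €9,900 − €4,482 = €5,418. Education Credit: €94,850 is at or below the €323,100 threshold, so the full €2,175 applies. total €5,418 + €2,175 = €7,593
Elif (€61,950): Renter's Relief Credit: 12% of the €4,450 excess over €57,500 is €534; credit = €9,900 − €534 = €9,366. Education Credit: €61,950 is at or below the €323,100 threshold, so the full €2,175 applies. total €9,366 + €2,175 = €11,541
Difference: |€7,593 − €11,541| = €3,948.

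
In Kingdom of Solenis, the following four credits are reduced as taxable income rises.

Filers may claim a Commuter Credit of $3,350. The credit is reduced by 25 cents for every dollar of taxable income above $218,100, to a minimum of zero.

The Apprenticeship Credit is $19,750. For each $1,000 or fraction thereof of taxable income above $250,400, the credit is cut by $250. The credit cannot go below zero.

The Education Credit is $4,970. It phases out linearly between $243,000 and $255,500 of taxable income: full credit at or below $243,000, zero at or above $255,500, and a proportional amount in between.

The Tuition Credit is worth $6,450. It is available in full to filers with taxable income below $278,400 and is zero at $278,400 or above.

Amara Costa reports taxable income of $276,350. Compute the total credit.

Commuter Credit: 25% of the $58,250 excess over $218,100 is $14,562.50 ≥ base, so the credit is $0.
Apprenticeship Credit: income exceeds $250,400 by $25,950, which is 26 full-or-partial $1,000 increments; reduction = 26 × $250 = $6,500, leaving $13,250.
Education Credit: $276,350 is at or above $255,500, so the credit is $0.
Tuition Credit: $276,350 is below the $278,400 cutoff, so the full $6,450 applies.
Total: $0 + $13,250 + $0 + $6,450 = $19,700.

$19,700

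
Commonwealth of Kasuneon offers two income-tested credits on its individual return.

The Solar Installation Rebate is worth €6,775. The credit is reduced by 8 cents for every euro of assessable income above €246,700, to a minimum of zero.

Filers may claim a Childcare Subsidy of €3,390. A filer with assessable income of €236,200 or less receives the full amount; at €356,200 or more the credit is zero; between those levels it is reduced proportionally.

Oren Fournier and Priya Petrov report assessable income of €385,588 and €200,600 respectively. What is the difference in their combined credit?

Oren (€385,588): Solar Installation Rebate: 8% of the €138,888 excess over €246,700 is €11,111.04 ≥ base, so the credit is €0. Childcare Subsidy: €385,588 is at or above €356,200, so the credit is €0. total €0 + €0 = €0
Priya (€200,600): Solar Installation Rebate: €200,600 is at or below the €246,700 threshold, so the full €6,775 applies. Childcare Subsidy: €200,600 is at or below the €236,200 threshold, so the full €3,390 applies. total €6,775 + €3,390 = €10,165
Difference: |€0 − €10,165| = €10,165.

€10,165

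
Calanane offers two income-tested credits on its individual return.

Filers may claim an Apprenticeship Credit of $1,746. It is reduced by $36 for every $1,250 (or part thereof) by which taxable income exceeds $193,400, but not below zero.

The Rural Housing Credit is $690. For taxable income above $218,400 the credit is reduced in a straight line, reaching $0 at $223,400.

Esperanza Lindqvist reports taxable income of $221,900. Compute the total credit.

$1,125

Apprenticeship Credit: income exceeds $193,400 by $28,500, which is 23 full-or-partial $1,250 increments; reduction = 23 × $36 = $828, leaving $918.
Rural Housing Credit: $221,900 is $3,500 into a $5,000 phase-out range, leaving 1,500/5,000 of the credit: $690 × 1,500/5,000 = $207.
Total: $918 + $207 = $1,125.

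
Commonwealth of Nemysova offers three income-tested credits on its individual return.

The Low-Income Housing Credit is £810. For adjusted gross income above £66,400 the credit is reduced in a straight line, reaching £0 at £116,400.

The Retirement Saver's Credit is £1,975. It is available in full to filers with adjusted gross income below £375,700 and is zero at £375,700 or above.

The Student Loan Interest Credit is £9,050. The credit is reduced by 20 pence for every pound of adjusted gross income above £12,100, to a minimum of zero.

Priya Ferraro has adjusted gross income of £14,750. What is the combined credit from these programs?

£11,305

Low-Income Housing Credit: £14,750 is at or below the £66,400 threshold, so the full £810 applies.
Retirement Saver's Credit: £14,750 is below the £375,700 cutoff, so the full £1,975 applies.
Student Loan Interest Credit: 20% of the £2,650 excess over £12,100 is £530; credit = £9,050 − £530 = £8,520.
Total: £810 + £1,975 + £8,520 = £11,305.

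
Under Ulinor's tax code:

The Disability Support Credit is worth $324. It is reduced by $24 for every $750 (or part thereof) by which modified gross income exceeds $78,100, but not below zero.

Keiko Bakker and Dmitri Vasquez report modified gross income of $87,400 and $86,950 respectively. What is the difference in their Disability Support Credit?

$24

Keiko ($87,400): Disability Support Credit: income exceeds $78,100 by $9,300, which is 13 full-or-partial $750 increments; reduction = 13 × $24 = $312, leaving $12.
Dmitri ($86,950): Disability Support Credit: income exceeds $78,100 by $8,850, which is 12 full-or-partial $750 increments; reduction = 12 × $24 = $288, leaving $36.
Difference: |$12 − $36| = $24.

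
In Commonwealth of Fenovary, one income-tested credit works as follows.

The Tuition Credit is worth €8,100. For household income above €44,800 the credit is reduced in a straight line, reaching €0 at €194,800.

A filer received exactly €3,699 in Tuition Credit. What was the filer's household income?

€126,300

€3,699 is 3,699/8,100 of the full €8,100, so 4,401/8,100 of the €150,000 range has been used: income = €44,800 + €150,000 × 4,401/8,100 = €126,300.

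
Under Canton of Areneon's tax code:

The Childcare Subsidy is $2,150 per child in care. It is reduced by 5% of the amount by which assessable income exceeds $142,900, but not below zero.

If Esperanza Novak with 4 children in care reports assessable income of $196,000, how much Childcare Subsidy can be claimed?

Childcare Subsidy: base = 4 × $2,150 = $8,600. 5% of the $53,100 excess over $142,900 is $2,655; credit = $8,600 − $2,655 = $5,945.

$5,945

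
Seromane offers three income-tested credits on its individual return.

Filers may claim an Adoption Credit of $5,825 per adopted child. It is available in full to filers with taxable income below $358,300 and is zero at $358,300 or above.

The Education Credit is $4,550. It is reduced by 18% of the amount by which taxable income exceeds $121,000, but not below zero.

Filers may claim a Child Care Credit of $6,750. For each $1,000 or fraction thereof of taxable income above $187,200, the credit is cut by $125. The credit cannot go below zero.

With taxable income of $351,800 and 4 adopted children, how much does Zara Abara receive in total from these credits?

$23,300

Adoption Credit: base = 4 × $5,825 = $23,300. $351,800 is below the $358,300 cutoff, so the full $23,300 applies.
Education Credit: 18% of the $230,800 excess over $121,000 is $41,544 ≥ base, so the credit is $0.
Child Care Credit: income exceeds $187,200 by $164,600 → 165 increments × $125 = $20,625 ≥ base, so the credit is $0.
Total: $23,300 + $0 + $0 = $23,300.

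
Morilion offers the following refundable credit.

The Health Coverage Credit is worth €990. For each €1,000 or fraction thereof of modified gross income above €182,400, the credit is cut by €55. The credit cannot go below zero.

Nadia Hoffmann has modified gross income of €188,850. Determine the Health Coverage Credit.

€605

Health Coverage Credit: income exceeds €182,400 by €6,450, which is 7 full-or-partial €1,000 increments; reduction = 7 × €55 = €385, leaving €605.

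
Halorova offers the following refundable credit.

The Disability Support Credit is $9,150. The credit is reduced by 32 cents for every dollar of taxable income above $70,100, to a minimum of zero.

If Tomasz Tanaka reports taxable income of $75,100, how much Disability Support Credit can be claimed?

$7,550

Disability Support Credit: 32% of the $5,000 excess over $70,100 is $1,600; credit = $9,150 − $1,600 = $7,550.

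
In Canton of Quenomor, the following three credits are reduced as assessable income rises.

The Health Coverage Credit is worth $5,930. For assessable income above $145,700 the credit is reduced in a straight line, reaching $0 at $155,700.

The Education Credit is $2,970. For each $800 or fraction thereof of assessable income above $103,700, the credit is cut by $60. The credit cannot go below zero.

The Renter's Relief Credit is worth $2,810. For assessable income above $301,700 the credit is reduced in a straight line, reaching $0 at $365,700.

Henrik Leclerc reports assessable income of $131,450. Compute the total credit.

$9,610

Health Coverage Credit: $131,450 is at or below the $145,700 threshold, so the full $5,930 applies.
Education Credit: income exceeds $103,700 by $27,750, which is 35 full-or-partial $800 increments; reduction = 35 × $60 = $2,100, leaving $870.
Renter's Relief Credit: $131,450 is at or below the $301,700 threshold, so the full $2,810 applies.
Total: $5,930 + $870 + $2,810 = $9,610.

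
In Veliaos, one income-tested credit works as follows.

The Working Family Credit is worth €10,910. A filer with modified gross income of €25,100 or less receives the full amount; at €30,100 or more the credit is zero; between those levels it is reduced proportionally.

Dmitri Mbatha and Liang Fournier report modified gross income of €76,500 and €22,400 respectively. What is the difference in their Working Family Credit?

Dmitri (€76,500): Working Family Credit: €76,500 is at or above €30,100, so the credit is €0.
Liang (€22,400): Working Family Credit: €22,400 is at or below the €25,100 threshold, so the full €10,910 applies.
Difference: |€0 − €10,910| = €10,910.

€10,910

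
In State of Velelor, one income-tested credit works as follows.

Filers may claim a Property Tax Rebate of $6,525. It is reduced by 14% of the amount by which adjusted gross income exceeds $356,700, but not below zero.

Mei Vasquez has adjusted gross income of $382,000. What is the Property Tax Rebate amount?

$2,983

Property Tax Rebate: 14% of the $25,300 excess over $356,700 is $3,542; credit = $6,525 − $3,542 = $2,983.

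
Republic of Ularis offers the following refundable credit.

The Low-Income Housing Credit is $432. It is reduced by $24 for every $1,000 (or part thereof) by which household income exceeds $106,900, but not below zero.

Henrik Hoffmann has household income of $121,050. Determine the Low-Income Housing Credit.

Low-Income Housing Credit: income exceeds $106,900 by $14,150, which is 15 full-or-partial $1,000 increments; reduction = 15 × $24 = $360, leaving $72.

$72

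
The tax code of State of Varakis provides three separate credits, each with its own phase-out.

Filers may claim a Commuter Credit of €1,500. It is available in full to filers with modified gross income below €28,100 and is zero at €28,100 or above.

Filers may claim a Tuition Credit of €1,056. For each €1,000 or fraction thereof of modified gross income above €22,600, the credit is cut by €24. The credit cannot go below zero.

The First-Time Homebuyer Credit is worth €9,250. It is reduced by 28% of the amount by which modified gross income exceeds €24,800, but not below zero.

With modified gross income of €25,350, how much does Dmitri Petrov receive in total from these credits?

€11,580

Commuter Credit: €25,350 is below the €28,100 cutoff, so the full €1,500 applies.
Tuition Credit: income exceeds €22,600 by €2,750, which is 3 full-or-partial €1,000 increments; reduction = 3 × €24 = €72, leaving €984.
First-Time Homebuyer Credit: 28% of the €550 excess over €24,800 is €154; credit = €9,250 − €154 = €9,096.
Total: €1,500 + €984 + €9,096 = €11,580.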